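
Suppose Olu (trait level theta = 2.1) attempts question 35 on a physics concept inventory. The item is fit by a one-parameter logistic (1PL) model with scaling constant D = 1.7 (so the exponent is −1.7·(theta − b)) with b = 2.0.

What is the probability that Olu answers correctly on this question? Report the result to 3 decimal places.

0.542

P(theta) = 1 / (1 + exp(−D·(theta − b)))
Exponent: 1.7 × (2.1 − 2.0) = 0.1700
1/(1 + e^{-0.1700}) = 0.5424
P = 0.5424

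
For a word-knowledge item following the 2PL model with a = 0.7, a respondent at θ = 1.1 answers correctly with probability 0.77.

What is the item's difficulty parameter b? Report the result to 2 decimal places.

P(θ) = 1 / (1 + exp(−a(θ − b)))
logit(0.77) = ln(0.77/0.23) = 1.2083
b = θ − logit/(a) = 1.1 − 1.2083/0.7000 = -0.6262

-0.63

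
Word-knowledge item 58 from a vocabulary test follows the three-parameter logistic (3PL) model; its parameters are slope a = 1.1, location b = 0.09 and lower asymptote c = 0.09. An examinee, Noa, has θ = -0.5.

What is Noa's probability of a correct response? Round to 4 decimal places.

0.4023

P(θ) = c + (1 − c) · 1 / (1 + exp(−a(θ − b)))
Exponent: 1.1 × (-0.5 − 0.09) = -0.6490
1/(1 + e^{0.6490}) = 0.3432
P = 0.09 + 0.91 × 0.3432 = 0.4023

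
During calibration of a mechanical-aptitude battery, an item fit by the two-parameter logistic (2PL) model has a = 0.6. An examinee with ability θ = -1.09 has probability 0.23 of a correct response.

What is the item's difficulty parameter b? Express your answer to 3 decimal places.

0.924

P(θ) = 1 / (1 + exp(−a(θ − b)))
logit(0.23) = ln(0.23/0.77) = -1.2083
b = θ − logit/(a) = -1.09 − (-1.2083)/0.6000 = 0.9239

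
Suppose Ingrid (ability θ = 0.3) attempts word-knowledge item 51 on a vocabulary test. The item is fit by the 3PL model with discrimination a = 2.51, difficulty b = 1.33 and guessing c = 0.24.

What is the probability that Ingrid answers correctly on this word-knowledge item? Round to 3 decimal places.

P(θ) = c + (1 − c) · 1 / (1 + exp(−a(θ − b)))
Exponent: 2.51 × (0.3 − 1.33) = -2.5853
1/(1 + e^{2.5853}) = 0.0701
P = 0.24 + 0.76 × 0.0701 = 0.2933

0.293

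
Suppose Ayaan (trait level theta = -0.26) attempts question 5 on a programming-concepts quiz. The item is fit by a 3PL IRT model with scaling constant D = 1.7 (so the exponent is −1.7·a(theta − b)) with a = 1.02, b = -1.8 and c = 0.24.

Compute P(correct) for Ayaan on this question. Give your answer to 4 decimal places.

0.9508

P(theta) = c + (1 − c) · 1 / (1 + exp(−D·a(theta − b)))
Exponent: 1.7 × 1.02 × (-0.26 − (-1.8)) = 2.6704
1/(1 + e^{-2.6704}) = 0.9353
P = 0.24 + 0.76 × 0.9353 = 0.9508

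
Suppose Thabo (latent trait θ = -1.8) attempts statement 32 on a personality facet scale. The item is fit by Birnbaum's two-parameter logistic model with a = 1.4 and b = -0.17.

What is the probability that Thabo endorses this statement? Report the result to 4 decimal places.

P(θ) = 1 / (1 + exp(−a(θ − b)))
Exponent: 1.4 × (-1.8 − (-0.17)) = -2.2820
1/(1 + e^{2.2820}) = 0.0926

0.0926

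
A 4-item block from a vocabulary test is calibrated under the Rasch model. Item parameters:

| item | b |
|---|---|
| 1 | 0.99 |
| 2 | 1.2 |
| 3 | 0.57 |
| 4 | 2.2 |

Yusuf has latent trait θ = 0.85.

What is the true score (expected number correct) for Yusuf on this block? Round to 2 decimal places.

P(θ) = 1 / (1 + exp(−(θ − b)))
P_1 = 1/(1+e^{0.1400}) = 0.4651
P_2 = 1/(1+e^{0.3500}) = 0.4134
P_3 = 1/(1+e^{-0.2800}) = 0.5695
P_4 = 1/(1+e^{1.3500}) = 0.2059
E[score] = 0.4651 + 0.4134 + 0.5695 + 0.2059 = 1.6539

1.65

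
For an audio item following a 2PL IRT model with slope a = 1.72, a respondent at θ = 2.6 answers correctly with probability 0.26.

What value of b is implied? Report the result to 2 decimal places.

P(θ) = 1 / (1 + exp(−a(θ − b)))
logit(0.26) = ln(0.26/0.74) = -1.0460
b = θ − logit/(a) = 2.6 − (-1.0460)/1.7200 = 3.2081

3.21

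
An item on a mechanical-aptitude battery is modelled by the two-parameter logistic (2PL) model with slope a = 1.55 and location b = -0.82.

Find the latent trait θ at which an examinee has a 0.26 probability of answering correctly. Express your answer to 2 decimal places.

-1.49

P(θ) = 1 / (1 + exp(−a(θ − b)))
logit = ln(0.2600/0.7400) = -1.0460
θ = b + logit/(a) = -0.82 + (-1.0460)/1.5500 = -1.4948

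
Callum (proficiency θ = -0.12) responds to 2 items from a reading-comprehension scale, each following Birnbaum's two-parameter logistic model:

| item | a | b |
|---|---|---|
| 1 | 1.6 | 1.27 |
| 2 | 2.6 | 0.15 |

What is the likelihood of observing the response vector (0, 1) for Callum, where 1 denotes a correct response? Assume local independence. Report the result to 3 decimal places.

P(θ) = 1 / (1 + exp(−a(θ − b)))
P_1 = 1/(1+e^{2.2240}) = 0.0976
P_2 = 1/(1+e^{0.7020}) = 0.3314
L = (1−P_1) × P_2 = 0.9024 × 0.3314 = 0.29902

0.299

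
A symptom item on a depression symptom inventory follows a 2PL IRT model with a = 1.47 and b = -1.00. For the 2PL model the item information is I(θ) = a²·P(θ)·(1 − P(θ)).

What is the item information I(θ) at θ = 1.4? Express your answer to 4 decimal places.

P = 1/(1+e^{-3.5280}) = 0.9715
P(1−P) = 0.9715 × 0.0285 = 0.0277
I = a² × P(1−P) = 1.47² × 0.0277 = 0.05988

0.0599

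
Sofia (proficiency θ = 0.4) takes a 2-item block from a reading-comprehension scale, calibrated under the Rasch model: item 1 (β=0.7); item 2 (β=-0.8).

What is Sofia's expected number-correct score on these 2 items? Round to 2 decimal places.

1.19

P(θ) = 1 / (1 + exp(−(θ − β)))
P_1 = 1/(1+e^{0.3000}) = 0.4256
P_2 = 1/(1+e^{-1.2000}) = 0.7685
E[score] = 0.4256 + 0.7685 = 1.1941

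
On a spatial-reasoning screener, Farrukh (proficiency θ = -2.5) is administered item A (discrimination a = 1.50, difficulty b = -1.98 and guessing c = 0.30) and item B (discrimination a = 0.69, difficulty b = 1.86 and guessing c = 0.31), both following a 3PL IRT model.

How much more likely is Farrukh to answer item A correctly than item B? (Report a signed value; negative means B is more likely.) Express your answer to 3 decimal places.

P(θ) = c + (1 − c) · 1 / (1 + exp(−a(θ − b)))
P_A = 0.5200
P_B = 0.3425
P_A − P_B = 0.1776

0.178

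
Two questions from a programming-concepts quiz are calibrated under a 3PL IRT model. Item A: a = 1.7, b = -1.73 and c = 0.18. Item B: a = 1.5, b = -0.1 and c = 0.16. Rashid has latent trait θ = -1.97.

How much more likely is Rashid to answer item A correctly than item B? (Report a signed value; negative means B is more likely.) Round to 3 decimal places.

P(θ) = c + (1 − c) · 1 / (1 + exp(−a(θ − b)))
P_A = 0.5075
P_B = 0.2079
P_A − P_B = 0.2996

0.300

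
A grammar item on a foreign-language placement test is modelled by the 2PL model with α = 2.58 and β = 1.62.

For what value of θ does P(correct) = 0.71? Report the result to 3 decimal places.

1.967

P(θ) = 1 / (1 + exp(−α(θ − β)))
logit = ln(0.7100/0.2900) = 0.8954
θ = β + logit/(α) = 1.62 + 0.8954/2.5800 = 1.9670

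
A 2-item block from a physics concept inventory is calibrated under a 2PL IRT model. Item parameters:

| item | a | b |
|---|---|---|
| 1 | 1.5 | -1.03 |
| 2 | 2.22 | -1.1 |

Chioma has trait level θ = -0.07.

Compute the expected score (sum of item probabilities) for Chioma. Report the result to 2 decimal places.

P(θ) = 1 / (1 + exp(−a(θ − b)))
P_1 = 1/(1+e^{-1.4400}) = 0.8085
P_2 = 1/(1+e^{-2.2866}) = 0.9078
E[score] = 0.8085 + 0.9078 = 1.7162

1.72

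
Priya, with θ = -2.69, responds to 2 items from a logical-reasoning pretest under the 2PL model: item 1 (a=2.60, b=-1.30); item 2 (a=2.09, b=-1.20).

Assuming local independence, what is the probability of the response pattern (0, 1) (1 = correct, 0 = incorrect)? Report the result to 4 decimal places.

0.0414

P(θ) = 1 / (1 + exp(−a(θ − b)))
P_1 = 1/(1+e^{3.6140}) = 0.0262
P_2 = 1/(1+e^{3.1141}) = 0.0425
L = (1−P_1) × P_2 = 0.9738 × 0.0425 = 0.04141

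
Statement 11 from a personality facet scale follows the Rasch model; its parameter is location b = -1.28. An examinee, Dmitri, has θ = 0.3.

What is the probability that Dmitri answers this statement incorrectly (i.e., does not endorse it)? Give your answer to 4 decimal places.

P(θ) = 1 / (1 + exp(−(θ − b)))
Exponent: (0.3 − (-1.28)) = 1.5800
1/(1 + e^{-1.5800}) = 0.8292
P = 0.8292
P(incorrect) = 1 − 0.8292 = 0.1708

0.1708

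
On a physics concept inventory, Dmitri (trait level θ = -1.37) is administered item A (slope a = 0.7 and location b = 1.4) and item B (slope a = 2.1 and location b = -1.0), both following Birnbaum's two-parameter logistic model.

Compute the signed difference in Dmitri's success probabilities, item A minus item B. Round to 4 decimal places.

-0.1892

P(θ) = 1 / (1 + exp(−a(θ − b)))
P_A = 0.1258
P_B = 0.3150
P_A − P_B = -0.1892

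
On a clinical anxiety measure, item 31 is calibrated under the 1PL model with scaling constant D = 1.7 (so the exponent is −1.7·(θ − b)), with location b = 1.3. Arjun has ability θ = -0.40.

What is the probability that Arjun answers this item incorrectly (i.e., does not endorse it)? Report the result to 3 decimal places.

0.947

P(θ) = 1 / (1 + exp(−D·(θ − b)))
Exponent: 1.7 × (-0.40 − 1.3) = -2.8900
1/(1 + e^{2.8900}) = 0.0527
P = 0.0527
P(incorrect) = 1 − 0.0527 = 0.9473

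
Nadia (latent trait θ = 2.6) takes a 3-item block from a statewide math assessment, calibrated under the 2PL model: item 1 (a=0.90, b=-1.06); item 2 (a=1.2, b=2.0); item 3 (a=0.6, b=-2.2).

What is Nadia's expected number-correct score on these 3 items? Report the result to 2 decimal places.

2.58

P(θ) = 1 / (1 + exp(−a(θ − b)))
P_1 = 1/(1+e^{-3.2940}) = 0.9642
P_2 = 1/(1+e^{-0.7200}) = 0.6726
P_3 = 1/(1+e^{-2.8800}) = 0.9468
E[score] = 0.9642 + 0.6726 + 0.9468 = 2.5837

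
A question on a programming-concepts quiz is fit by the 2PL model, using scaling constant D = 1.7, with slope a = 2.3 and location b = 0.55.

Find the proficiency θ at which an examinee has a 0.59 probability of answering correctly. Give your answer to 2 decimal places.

0.64

P(θ) = 1 / (1 + exp(−D·a(θ − b)))
logit = ln(0.5900/0.4100) = 0.3640
θ = b + logit/(1.7·a) = 0.55 + 0.3640/3.9100 = 0.6431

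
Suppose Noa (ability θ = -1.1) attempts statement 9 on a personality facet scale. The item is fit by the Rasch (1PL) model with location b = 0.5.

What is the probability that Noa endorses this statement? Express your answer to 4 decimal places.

P(θ) = 1 / (1 + exp(−(θ − b)))
Exponent: (-1.1 − 0.5) = -1.6000
1/(1 + e^{1.6000}) = 0.1680
P = 0.1680

0.1680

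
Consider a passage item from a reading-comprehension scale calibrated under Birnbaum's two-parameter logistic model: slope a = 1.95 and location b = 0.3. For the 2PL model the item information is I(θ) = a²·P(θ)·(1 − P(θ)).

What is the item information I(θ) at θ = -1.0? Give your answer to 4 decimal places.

P = 1/(1+e^{2.5350}) = 0.0734
P(1−P) = 0.0734 × 0.9266 = 0.0680
I = a² × P(1−P) = 1.95² × 0.0680 = 0.25875

0.2587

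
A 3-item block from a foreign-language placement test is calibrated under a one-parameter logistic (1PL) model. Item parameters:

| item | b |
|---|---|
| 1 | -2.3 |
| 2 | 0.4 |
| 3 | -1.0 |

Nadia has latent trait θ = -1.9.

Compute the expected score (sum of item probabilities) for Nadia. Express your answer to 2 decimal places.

P(θ) = 1 / (1 + exp(−(θ − b)))
P_1 = 1/(1+e^{-0.4000}) = 0.5987
P_2 = 1/(1+e^{2.3000}) = 0.0911
P_3 = 1/(1+e^{0.9000}) = 0.2891
E[score] = 0.5987 + 0.0911 + 0.2891 = 0.9789

0.98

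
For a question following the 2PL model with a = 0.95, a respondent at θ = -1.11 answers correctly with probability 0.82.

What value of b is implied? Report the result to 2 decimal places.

-2.71

P(θ) = 1 / (1 + exp(−a(θ − b)))
logit(0.82) = ln(0.82/0.18) = 1.5163
b = θ − logit/(a) = -1.11 − 1.5163/0.9500 = -2.7062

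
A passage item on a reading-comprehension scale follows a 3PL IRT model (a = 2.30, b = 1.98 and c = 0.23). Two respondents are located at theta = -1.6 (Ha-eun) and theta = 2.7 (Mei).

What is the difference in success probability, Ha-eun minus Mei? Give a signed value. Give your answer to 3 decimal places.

-0.646

P(theta) = c + (1 − c) · 1 / (1 + exp(−a(theta − b)))
P(Ha-eun) = 0.2302  [exponent -8.2340]
P(Mei) = 0.8766  [exponent 1.6560]
Difference = 0.2302 − 0.8766 = -0.6464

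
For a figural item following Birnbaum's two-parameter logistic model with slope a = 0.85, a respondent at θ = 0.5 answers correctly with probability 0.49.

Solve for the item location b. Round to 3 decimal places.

0.547

P(θ) = 1 / (1 + exp(−a(θ − b)))
logit(0.49) = ln(0.49/0.51) = -0.0400
b = θ − logit/(a) = 0.5 − (-0.0400)/0.8500 = 0.5471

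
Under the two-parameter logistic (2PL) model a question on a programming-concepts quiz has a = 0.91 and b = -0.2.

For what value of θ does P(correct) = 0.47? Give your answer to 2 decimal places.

-0.33

P(θ) = 1 / (1 + exp(−a(θ − b)))
logit = ln(0.4700/0.5300) = -0.1201
θ = b + logit/(a) = -0.2 + (-0.1201)/0.9100 = -0.3320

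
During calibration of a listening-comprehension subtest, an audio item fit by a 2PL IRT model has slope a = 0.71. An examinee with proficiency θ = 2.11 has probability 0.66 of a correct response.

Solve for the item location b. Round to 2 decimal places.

1.18

P(θ) = 1 / (1 + exp(−a(θ − b)))
logit(0.66) = ln(0.66/0.34) = 0.6633
b = θ − logit/(a) = 2.11 − 0.6633/0.7100 = 1.1758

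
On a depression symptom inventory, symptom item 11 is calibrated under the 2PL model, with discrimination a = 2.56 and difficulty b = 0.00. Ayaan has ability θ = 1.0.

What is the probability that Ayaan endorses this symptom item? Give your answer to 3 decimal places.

P(θ) = 1 / (1 + exp(−a(θ − b)))
Exponent: 2.56 × (1.0 − 0.00) = 2.5600
1/(1 + e^{-2.5600}) = 0.9282

0.928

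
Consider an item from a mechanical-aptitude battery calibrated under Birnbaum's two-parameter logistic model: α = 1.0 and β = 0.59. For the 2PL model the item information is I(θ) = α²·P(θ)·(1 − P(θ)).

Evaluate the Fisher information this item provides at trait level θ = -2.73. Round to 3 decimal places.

0.034

P = 1/(1+e^{3.3200}) = 0.0349
P(1−P) = 0.0349 × 0.9651 = 0.0337
I = α² × P(1−P) = 1.0² × 0.0337 = 0.03367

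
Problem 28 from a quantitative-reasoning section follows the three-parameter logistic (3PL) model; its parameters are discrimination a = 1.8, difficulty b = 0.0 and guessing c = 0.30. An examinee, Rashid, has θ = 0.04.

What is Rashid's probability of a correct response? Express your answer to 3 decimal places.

P(θ) = c + (1 − c) · 1 / (1 + exp(−a(θ − b)))
Exponent: 1.8 × (0.04 − 0.0) = 0.0720
1/(1 + e^{-0.0720}) = 0.5180
P = 0.30 + 0.70 × 0.5180 = 0.6626

0.663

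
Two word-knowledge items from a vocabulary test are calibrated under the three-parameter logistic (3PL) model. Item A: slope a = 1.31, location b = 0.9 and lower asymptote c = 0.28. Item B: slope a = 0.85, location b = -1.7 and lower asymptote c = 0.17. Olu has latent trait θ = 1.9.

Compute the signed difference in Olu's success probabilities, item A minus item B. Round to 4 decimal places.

-0.1158

P(θ) = c + (1 − c) · 1 / (1 + exp(−a(θ − b)))
P_A = 0.8470
P_B = 0.9628
P_A − P_B = -0.1158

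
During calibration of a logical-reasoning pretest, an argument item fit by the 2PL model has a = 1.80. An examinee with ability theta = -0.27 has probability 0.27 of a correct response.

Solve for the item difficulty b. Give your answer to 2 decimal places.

0.28

P(theta) = 1 / (1 + exp(−a(theta − b)))
logit(0.27) = ln(0.27/0.73) = -0.9946
b = theta − logit/(a) = -0.27 − (-0.9946)/1.8000 = 0.2826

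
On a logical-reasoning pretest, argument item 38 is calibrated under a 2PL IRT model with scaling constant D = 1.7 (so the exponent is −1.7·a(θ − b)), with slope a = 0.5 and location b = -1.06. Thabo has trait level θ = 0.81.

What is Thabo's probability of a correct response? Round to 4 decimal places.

P(θ) = 1 / (1 + exp(−D·a(θ − b)))
Exponent: 1.7 × 0.5 × (0.81 − (-1.06)) = 1.5895
1/(1 + e^{-1.5895}) = 0.8305
P = 0.8305

0.8305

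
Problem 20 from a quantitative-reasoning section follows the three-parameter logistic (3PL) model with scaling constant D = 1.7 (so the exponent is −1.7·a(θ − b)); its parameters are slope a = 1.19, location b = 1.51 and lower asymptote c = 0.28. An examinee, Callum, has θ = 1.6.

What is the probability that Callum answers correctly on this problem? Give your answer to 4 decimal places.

P(θ) = c + (1 − c) · 1 / (1 + exp(−D·a(θ − b)))
Exponent: 1.7 × 1.19 × (1.6 − 1.51) = 0.1821
1/(1 + e^{-0.1821}) = 0.5454
P = 0.28 + 0.72 × 0.5454 = 0.6727

0.6727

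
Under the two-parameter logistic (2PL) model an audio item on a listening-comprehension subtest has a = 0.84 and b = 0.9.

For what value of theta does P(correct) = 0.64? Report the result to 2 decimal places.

P(theta) = 1 / (1 + exp(−a(theta − b)))
logit = ln(0.6400/0.3600) = 0.5754
theta = b + logit/(a) = 0.9 + 0.5754/0.8400 = 1.5850

1.58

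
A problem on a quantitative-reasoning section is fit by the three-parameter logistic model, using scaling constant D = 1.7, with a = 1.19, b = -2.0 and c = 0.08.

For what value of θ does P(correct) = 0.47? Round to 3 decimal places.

-2.152

P(θ) = c + (1 − c) · 1 / (1 + exp(−D·a(θ − b)))
Remove guessing floor: (0.47 − 0.08)/(1 − 0.08) = 0.4239
logit = ln(0.4239/0.5761) = -0.3067
θ = b + logit/(1.7·a) = -2.0 + (-0.3067)/2.0230 = -2.1516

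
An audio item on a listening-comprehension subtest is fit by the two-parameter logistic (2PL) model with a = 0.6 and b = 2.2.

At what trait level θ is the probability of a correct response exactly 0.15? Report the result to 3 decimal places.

P(θ) = 1 / (1 + exp(−a(θ − b)))
logit = ln(0.1500/0.8500) = -1.7346
θ = b + logit/(a) = 2.2 + (-1.7346)/0.6000 = -0.6910

-0.691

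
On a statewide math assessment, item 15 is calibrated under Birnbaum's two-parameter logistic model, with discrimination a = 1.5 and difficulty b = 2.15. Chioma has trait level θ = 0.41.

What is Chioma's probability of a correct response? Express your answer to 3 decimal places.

0.068

P(θ) = 1 / (1 + exp(−a(θ − b)))
Exponent: 1.5 × (0.41 − 2.15) = -2.6100
1/(1 + e^{2.6100}) = 0.0685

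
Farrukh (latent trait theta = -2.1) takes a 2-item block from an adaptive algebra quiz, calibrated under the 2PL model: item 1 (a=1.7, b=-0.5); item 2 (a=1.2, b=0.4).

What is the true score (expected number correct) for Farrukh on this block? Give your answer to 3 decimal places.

P(theta) = 1 / (1 + exp(−a(theta − b)))
P_1 = 1/(1+e^{2.7200}) = 0.0618
P_2 = 1/(1+e^{3.0000}) = 0.0474
E[score] = 0.0618 + 0.0474 = 0.1092

0.109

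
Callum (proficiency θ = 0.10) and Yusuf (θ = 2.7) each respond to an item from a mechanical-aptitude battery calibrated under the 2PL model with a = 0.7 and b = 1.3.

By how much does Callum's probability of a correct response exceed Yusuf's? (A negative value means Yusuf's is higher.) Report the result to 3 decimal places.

-0.426

P(θ) = 1 / (1 + exp(−a(θ − b)))
P(Callum) = 0.3015  [exponent -0.8400]
P(Yusuf) = 0.7271  [exponent 0.9800]
Difference = 0.3015 − 0.7271 = -0.4256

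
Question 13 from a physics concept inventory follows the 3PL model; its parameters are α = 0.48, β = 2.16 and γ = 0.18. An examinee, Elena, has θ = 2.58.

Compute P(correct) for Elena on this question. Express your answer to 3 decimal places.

0.631

P(θ) = γ + (1 − γ) · 1 / (1 + exp(−α(θ − β)))
Exponent: 0.48 × (2.58 − 2.16) = 0.2016
1/(1 + e^{-0.2016}) = 0.5502
P = 0.18 + 0.82 × 0.5502 = 0.6312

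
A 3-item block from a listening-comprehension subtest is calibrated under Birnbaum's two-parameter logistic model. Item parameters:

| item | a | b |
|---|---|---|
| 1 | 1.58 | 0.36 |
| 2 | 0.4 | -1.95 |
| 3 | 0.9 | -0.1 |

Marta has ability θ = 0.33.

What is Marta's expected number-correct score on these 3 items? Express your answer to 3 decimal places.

P(θ) = 1 / (1 + exp(−a(θ − b)))
P_1 = 1/(1+e^{0.0474}) = 0.4882
P_2 = 1/(1+e^{-0.9120}) = 0.7134
P_3 = 1/(1+e^{-0.3870}) = 0.5956
E[score] = 0.4882 + 0.7134 + 0.5956 = 1.7971

1.797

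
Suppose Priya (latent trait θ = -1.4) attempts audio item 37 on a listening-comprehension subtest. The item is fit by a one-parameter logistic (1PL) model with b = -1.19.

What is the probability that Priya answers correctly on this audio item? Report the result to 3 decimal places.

P(θ) = 1 / (1 + exp(−(θ − b)))
Exponent: (-1.4 − (-1.19)) = -0.2100
1/(1 + e^{0.2100}) = 0.4477
P = 0.4477

0.448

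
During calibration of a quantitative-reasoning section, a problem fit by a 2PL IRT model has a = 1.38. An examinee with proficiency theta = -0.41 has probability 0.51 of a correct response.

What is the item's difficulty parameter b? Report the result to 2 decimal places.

-0.44

P(theta) = 1 / (1 + exp(−a(theta − b)))
logit(0.51) = ln(0.51/0.49) = 0.0400
b = theta − logit/(a) = -0.41 − 0.0400/1.3800 = -0.4390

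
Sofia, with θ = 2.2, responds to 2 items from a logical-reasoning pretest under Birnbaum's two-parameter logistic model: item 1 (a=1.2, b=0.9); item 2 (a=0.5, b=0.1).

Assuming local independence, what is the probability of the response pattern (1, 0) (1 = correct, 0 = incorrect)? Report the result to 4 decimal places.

0.2142

P(θ) = 1 / (1 + exp(−a(θ − b)))
P_1 = 1/(1+e^{-1.5600}) = 0.8264
P_2 = 1/(1+e^{-1.0500}) = 0.7408
L = P_1 × (1−P_2) = 0.8264 × 0.2592 = 0.21421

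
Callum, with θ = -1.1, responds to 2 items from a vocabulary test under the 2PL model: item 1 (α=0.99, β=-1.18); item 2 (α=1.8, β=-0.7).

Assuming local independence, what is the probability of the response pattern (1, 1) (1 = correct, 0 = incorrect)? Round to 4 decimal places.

P(θ) = 1 / (1 + exp(−α(θ − β)))
P_1 = 1/(1+e^{-0.0792}) = 0.5198
P_2 = 1/(1+e^{0.7200}) = 0.3274
L = P_1 × P_2 = 0.5198 × 0.3274 = 0.17018

0.1702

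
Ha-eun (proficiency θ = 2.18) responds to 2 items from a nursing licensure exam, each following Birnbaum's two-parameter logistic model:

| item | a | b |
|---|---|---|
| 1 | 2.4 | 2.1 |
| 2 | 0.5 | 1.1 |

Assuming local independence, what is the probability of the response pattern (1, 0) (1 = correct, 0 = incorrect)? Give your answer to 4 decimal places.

0.2017

P(θ) = 1 / (1 + exp(−a(θ − b)))
P_1 = 1/(1+e^{-0.1920}) = 0.5479
P_2 = 1/(1+e^{-0.5400}) = 0.6318
L = P_1 × (1−P_2) = 0.5479 × 0.3682 = 0.20171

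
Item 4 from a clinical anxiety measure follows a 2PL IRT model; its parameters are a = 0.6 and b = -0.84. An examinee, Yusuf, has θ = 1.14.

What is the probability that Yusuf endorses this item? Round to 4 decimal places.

0.7664

P(θ) = 1 / (1 + exp(−a(θ − b)))
Exponent: 0.6 × (1.14 − (-0.84)) = 1.1880
1/(1 + e^{-1.1880}) = 0.7664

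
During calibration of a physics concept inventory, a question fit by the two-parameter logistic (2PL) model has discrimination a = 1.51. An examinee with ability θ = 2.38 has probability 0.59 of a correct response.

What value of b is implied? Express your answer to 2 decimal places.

2.14

P(θ) = 1 / (1 + exp(−a(θ − b)))
logit(0.59) = ln(0.59/0.41) = 0.3640
b = θ − logit/(a) = 2.38 − 0.3640/1.5100 = 2.1390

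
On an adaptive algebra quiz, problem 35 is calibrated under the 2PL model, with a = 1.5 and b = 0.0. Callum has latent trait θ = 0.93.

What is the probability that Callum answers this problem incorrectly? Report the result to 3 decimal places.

P(θ) = 1 / (1 + exp(−a(θ − b)))
Exponent: 1.5 × (0.93 − 0.0) = 1.3950
1/(1 + e^{-1.3950}) = 0.8014
P(incorrect) = 1 − 0.8014 = 0.1986

0.199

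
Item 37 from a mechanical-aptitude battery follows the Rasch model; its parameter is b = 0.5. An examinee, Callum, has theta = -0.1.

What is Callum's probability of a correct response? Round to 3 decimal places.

P(theta) = 1 / (1 + exp(−(theta − b)))
Exponent: (-0.1 − 0.5) = -0.6000
1/(1 + e^{0.6000}) = 0.3543
P = 0.3543

0.354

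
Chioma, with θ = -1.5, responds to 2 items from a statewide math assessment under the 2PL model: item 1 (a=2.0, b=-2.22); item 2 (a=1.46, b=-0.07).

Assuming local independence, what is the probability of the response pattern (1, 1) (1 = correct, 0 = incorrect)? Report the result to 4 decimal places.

0.0892

P(θ) = 1 / (1 + exp(−a(θ − b)))
P_1 = 1/(1+e^{-1.4400}) = 0.8085
P_2 = 1/(1+e^{2.0878}) = 0.1103
L = P_1 × P_2 = 0.8085 × 0.1103 = 0.08916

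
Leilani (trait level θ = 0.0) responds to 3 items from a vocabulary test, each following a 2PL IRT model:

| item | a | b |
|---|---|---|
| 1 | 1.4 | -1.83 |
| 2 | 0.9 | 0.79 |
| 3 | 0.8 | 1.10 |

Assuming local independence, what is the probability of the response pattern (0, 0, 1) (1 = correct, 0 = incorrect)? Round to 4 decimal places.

0.0141

P(θ) = 1 / (1 + exp(−a(θ − b)))
P_1 = 1/(1+e^{-2.5620}) = 0.9284
P_2 = 1/(1+e^{0.7110}) = 0.3294
P_3 = 1/(1+e^{0.8800}) = 0.2932
L = (1−P_1) × (1−P_2) × P_3 = 0.0716 × 0.6706 × 0.2932 = 0.01408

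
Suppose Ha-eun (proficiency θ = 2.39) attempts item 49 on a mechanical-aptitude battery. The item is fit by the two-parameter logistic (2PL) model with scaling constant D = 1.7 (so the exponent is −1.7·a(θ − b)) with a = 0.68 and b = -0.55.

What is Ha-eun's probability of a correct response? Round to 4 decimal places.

P(θ) = 1 / (1 + exp(−D·a(θ − b)))
Exponent: 1.7 × 0.68 × (2.39 − (-0.55)) = 3.3986
1/(1 + e^{-3.3986}) = 0.9677
P = 0.9677

0.9677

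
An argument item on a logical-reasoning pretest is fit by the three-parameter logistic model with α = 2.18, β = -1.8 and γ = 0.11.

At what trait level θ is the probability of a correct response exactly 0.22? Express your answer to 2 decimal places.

-2.70

P(θ) = γ + (1 − γ) · 1 / (1 + exp(−α(θ − β)))
Remove guessing floor: (0.22 − 0.11)/(1 − 0.11) = 0.1236
logit = ln(0.1236/0.8764) = -1.9588
θ = β + logit/(α) = -1.8 + (-1.9588)/2.1800 = -2.6985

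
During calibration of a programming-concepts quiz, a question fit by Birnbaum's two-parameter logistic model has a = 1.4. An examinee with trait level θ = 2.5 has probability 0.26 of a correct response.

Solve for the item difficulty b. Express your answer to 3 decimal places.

P(θ) = 1 / (1 + exp(−a(θ − b)))
logit(0.26) = ln(0.26/0.74) = -1.0460
b = θ − logit/(a) = 2.5 − (-1.0460)/1.4000 = 3.2471

3.247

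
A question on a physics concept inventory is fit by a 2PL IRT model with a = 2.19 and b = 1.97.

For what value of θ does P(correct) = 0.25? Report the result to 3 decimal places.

1.468

P(θ) = 1 / (1 + exp(−a(θ − b)))
logit = ln(0.2500/0.7500) = -1.0986
θ = b + logit/(a) = 1.97 + (-1.0986)/2.1900 = 1.4684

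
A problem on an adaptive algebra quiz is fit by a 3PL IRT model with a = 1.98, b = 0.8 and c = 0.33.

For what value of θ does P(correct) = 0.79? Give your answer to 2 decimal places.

P(θ) = c + (1 − c) · 1 / (1 + exp(−a(θ − b)))
Remove guessing floor: (0.79 − 0.33)/(1 − 0.33) = 0.6866
logit = ln(0.6866/0.3134) = 0.7841
θ = b + logit/(a) = 0.8 + 0.7841/1.9800 = 1.1960

1.20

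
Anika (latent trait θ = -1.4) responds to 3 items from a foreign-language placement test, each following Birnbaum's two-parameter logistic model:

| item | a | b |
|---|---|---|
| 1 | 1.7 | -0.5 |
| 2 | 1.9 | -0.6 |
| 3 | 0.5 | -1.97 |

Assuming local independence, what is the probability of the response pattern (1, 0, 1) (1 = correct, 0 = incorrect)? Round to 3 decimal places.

P(θ) = 1 / (1 + exp(−a(θ − b)))
P_1 = 1/(1+e^{1.5300}) = 0.1780
P_2 = 1/(1+e^{1.5200}) = 0.1795
P_3 = 1/(1+e^{-0.2850}) = 0.5708
L = P_1 × (1−P_2) × P_3 = 0.1780 × 0.8205 × 0.5708 = 0.08336

0.083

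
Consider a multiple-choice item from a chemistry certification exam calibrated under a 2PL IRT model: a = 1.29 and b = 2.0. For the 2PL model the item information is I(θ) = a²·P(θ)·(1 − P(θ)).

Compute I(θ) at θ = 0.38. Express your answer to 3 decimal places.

P = 1/(1+e^{2.0898}) = 0.1101
P(1−P) = 0.1101 × 0.8899 = 0.0980
I = a² × P(1−P) = 1.29² × 0.0980 = 0.16304

0.163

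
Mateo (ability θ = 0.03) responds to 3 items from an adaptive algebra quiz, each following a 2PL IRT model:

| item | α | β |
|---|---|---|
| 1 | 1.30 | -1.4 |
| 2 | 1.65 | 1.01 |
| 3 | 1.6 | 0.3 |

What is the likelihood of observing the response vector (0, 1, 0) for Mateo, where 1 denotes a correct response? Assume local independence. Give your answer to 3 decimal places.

P(θ) = 1 / (1 + exp(−α(θ − β)))
P_1 = 1/(1+e^{-1.8590}) = 0.8652
P_2 = 1/(1+e^{1.6170}) = 0.1656
P_3 = 1/(1+e^{0.4320}) = 0.3936
L = (1−P_1) × P_2 × (1−P_3) = 0.1348 × 0.1656 × 0.6064 = 0.01354

0.014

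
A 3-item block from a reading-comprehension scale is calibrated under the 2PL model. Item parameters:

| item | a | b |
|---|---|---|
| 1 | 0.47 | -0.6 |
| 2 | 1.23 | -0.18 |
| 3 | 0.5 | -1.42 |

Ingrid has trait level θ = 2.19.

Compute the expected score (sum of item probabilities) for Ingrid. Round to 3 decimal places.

P(θ) = 1 / (1 + exp(−a(θ − b)))
P_1 = 1/(1+e^{-1.3113}) = 0.7877
P_2 = 1/(1+e^{-2.9151}) = 0.9486
P_3 = 1/(1+e^{-1.8050}) = 0.8588
E[score] = 0.7877 + 0.9486 + 0.8588 = 2.5951

2.595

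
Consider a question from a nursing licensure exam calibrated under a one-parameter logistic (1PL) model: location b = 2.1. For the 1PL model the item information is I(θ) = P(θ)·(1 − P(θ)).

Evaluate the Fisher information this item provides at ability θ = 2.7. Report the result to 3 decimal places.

0.229

P = 1/(1+e^{-0.6000}) = 0.6457
P(1−P) = 0.6457 × 0.3543 = 0.2288
I = P(1−P) = 0.22878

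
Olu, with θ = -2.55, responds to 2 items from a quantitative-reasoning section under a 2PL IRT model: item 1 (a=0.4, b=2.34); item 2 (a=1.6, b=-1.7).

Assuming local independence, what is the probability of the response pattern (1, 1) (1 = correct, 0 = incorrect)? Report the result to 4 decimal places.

0.0253

P(θ) = 1 / (1 + exp(−a(θ − b)))
P_1 = 1/(1+e^{1.9560}) = 0.1239
P_2 = 1/(1+e^{1.3600}) = 0.2042
L = P_1 × P_2 = 0.1239 × 0.2042 = 0.02531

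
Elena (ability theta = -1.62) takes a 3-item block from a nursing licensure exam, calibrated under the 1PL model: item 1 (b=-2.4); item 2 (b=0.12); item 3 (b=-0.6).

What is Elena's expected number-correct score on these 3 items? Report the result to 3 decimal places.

P(theta) = 1 / (1 + exp(−(theta − b)))
P_1 = 1/(1+e^{-0.7800}) = 0.6857
P_2 = 1/(1+e^{1.7400}) = 0.1493
P_3 = 1/(1+e^{1.0200}) = 0.2650
E[score] = 0.6857 + 0.1493 + 0.2650 = 1.1000

1.100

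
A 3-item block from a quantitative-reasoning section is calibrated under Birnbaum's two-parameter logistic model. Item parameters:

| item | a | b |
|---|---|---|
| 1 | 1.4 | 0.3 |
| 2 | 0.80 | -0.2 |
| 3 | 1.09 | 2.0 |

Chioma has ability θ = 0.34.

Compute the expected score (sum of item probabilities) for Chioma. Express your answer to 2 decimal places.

1.26

P(θ) = 1 / (1 + exp(−a(θ − b)))
P_1 = 1/(1+e^{-0.0560}) = 0.5140
P_2 = 1/(1+e^{-0.4320}) = 0.6064
P_3 = 1/(1+e^{1.8094}) = 0.1407
E[score] = 0.5140 + 0.6064 + 0.1407 = 1.2611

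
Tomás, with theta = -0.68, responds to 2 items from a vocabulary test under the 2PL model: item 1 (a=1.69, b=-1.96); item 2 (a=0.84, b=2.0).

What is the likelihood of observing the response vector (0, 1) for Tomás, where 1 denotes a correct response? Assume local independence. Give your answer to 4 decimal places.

0.0098

P(theta) = 1 / (1 + exp(−a(theta − b)))
P_1 = 1/(1+e^{-2.1632}) = 0.8969
P_2 = 1/(1+e^{2.2512}) = 0.0952
L = (1−P_1) × P_2 = 0.1031 × 0.0952 = 0.00982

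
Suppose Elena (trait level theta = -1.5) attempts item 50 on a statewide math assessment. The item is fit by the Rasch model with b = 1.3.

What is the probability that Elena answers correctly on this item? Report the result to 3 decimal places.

0.057

P(theta) = 1 / (1 + exp(−(theta − b)))
Exponent: (-1.5 − 1.3) = -2.8000
1/(1 + e^{2.8000}) = 0.0573
P = 0.0573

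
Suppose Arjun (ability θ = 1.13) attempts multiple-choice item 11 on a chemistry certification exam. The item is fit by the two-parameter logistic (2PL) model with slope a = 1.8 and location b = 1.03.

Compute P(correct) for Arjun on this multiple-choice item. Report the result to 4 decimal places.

P(θ) = 1 / (1 + exp(−a(θ − b)))
Exponent: 1.8 × (1.13 − 1.03) = 0.1800
1/(1 + e^{-0.1800}) = 0.5449

0.5449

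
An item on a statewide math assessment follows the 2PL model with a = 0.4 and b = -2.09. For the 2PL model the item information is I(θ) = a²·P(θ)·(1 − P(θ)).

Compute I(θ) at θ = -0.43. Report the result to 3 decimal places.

P = 1/(1+e^{-0.6640}) = 0.6602
P(1−P) = 0.6602 × 0.3398 = 0.2243
I = a² × P(1−P) = 0.4² × 0.2243 = 0.03590

0.036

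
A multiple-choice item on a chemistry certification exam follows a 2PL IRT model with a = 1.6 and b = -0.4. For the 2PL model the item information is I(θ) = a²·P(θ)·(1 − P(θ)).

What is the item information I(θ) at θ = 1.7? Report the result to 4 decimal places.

0.0831

P = 1/(1+e^{-3.3600}) = 0.9664
P(1−P) = 0.9664 × 0.0336 = 0.0324
I = a² × P(1−P) = 1.6² × 0.0324 = 0.08305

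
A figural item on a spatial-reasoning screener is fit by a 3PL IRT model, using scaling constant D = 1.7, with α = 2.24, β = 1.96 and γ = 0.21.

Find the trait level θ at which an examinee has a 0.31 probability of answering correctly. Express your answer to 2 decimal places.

1.45

P(θ) = γ + (1 − γ) · 1 / (1 + exp(−D·α(θ − β)))
Remove guessing floor: (0.31 − 0.21)/(1 − 0.21) = 0.1266
logit = ln(0.1266/0.8734) = -1.9315
θ = β + logit/(1.7·α) = 1.96 + (-1.9315)/3.8080 = 1.4528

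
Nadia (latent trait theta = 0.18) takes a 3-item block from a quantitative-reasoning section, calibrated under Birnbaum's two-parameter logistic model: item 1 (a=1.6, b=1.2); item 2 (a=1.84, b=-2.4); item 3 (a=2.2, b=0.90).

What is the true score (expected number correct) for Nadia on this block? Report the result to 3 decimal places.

1.325

P(theta) = 1 / (1 + exp(−a(theta − b)))
P_1 = 1/(1+e^{1.6320}) = 0.1636
P_2 = 1/(1+e^{-4.7472}) = 0.9914
P_3 = 1/(1+e^{1.5840}) = 0.1702
E[score] = 0.1636 + 0.9914 + 0.1702 = 1.3252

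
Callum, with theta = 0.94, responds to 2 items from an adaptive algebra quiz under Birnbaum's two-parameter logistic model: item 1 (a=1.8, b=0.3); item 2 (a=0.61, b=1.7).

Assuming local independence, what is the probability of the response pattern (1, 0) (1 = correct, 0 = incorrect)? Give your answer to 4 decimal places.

0.4665

P(theta) = 1 / (1 + exp(−a(theta − b)))
P_1 = 1/(1+e^{-1.1520}) = 0.7599
P_2 = 1/(1+e^{0.4636}) = 0.3861
L = P_1 × (1−P_2) = 0.7599 × 0.6139 = 0.46646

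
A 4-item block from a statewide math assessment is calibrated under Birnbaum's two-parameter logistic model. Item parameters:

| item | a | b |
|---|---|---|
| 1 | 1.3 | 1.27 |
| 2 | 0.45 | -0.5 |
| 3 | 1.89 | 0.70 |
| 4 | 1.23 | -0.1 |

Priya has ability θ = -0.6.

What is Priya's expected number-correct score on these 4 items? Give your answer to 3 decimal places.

0.999

P(θ) = 1 / (1 + exp(−a(θ − b)))
P_1 = 1/(1+e^{2.4310}) = 0.0808
P_2 = 1/(1+e^{0.0450}) = 0.4888
P_3 = 1/(1+e^{2.4570}) = 0.0789
P_4 = 1/(1+e^{0.6150}) = 0.3509
E[score] = 0.0808 + 0.4888 + 0.0789 + 0.3509 = 0.9994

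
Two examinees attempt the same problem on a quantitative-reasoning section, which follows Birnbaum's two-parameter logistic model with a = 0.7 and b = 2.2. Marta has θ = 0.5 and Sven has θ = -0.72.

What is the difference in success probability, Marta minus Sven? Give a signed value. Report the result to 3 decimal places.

P(θ) = 1 / (1 + exp(−a(θ − b)))
P(Marta) = 0.2333  [exponent -1.1900]
P(Sven) = 0.1147  [exponent -2.0440]
Difference = 0.2333 − 0.1147 = 0.1186

0.119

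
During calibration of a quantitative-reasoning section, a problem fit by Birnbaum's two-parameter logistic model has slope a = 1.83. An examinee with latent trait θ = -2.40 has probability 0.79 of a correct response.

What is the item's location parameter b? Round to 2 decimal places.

P(θ) = 1 / (1 + exp(−a(θ − b)))
logit(0.79) = ln(0.79/0.21) = 1.3249
b = θ − logit/(a) = -2.40 − 1.3249/1.8300 = -3.1240

-3.12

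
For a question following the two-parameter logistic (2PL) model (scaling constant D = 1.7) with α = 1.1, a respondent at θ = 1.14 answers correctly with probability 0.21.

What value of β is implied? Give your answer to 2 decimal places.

1.85

P(θ) = 1 / (1 + exp(−D·α(θ − β)))
logit(0.21) = ln(0.21/0.79) = -1.3249
β = θ − logit/(1.7·α) = 1.14 − (-1.3249)/1.8700 = 1.8485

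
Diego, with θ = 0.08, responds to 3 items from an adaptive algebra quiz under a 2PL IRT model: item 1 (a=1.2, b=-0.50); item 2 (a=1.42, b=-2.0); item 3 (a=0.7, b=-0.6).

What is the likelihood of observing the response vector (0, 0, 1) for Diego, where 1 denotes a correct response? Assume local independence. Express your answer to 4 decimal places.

0.0102

P(θ) = 1 / (1 + exp(−a(θ − b)))
P_1 = 1/(1+e^{-0.6960}) = 0.6673
P_2 = 1/(1+e^{-2.9536}) = 0.9504
P_3 = 1/(1+e^{-0.4760}) = 0.6168
L = (1−P_1) × (1−P_2) × P_3 = 0.3327 × 0.0496 × 0.6168 = 0.01017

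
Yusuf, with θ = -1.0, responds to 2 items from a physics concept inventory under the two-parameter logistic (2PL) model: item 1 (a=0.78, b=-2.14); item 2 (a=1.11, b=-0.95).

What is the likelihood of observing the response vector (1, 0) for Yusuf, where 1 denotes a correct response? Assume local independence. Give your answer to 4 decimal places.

P(θ) = 1 / (1 + exp(−a(θ − b)))
P_1 = 1/(1+e^{-0.8892}) = 0.7087
P_2 = 1/(1+e^{0.0555}) = 0.4861
L = P_1 × (1−P_2) = 0.7087 × 0.5139 = 0.36419

0.3642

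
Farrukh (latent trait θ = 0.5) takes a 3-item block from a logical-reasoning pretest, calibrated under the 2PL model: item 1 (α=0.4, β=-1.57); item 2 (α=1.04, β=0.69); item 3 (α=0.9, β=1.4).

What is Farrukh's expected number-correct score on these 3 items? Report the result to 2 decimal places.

1.45

P(θ) = 1 / (1 + exp(−α(θ − β)))
P_1 = 1/(1+e^{-0.8280}) = 0.6959
P_2 = 1/(1+e^{0.1976}) = 0.4508
P_3 = 1/(1+e^{0.8100}) = 0.3079
E[score] = 0.6959 + 0.4508 + 0.3079 = 1.4546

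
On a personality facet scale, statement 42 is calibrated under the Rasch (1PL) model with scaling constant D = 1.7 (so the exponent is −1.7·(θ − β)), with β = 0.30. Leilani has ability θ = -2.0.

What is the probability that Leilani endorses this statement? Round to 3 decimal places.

0.020

P(θ) = 1 / (1 + exp(−D·(θ − β)))
Exponent: 1.7 × (-2.0 − 0.30) = -3.9100
1/(1 + e^{3.9100}) = 0.0196
P = 0.0196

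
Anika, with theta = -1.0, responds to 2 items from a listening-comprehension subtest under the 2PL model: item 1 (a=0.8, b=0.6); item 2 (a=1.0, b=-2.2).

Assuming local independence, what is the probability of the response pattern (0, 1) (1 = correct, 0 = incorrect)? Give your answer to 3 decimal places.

P(theta) = 1 / (1 + exp(−a(theta − b)))
P_1 = 1/(1+e^{1.2800}) = 0.2176
P_2 = 1/(1+e^{-1.2000}) = 0.7685
L = (1−P_1) × P_2 = 0.7824 × 0.7685 = 0.60133

0.601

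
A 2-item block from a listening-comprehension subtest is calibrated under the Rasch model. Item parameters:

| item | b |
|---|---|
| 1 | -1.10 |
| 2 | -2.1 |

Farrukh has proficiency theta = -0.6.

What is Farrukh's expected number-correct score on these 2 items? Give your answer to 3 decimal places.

1.440

P(theta) = 1 / (1 + exp(−(theta − b)))
P_1 = 1/(1+e^{-0.5000}) = 0.6225
P_2 = 1/(1+e^{-1.5000}) = 0.8176
E[score] = 0.6225 + 0.8176 = 1.4400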